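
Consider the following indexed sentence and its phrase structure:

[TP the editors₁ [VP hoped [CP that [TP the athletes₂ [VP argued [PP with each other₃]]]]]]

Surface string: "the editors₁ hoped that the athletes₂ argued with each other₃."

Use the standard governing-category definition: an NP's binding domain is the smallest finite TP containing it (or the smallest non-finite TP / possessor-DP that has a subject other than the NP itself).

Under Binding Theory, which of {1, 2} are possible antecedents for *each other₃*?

*each other* is an anaphor, so Principle A applies: it must be bound in its binding domain.
Binding domain of *each other₃*: the embedded TP, whose subject is the athletes₂.
*the editors₁* c-commands the anaphor but is outside its binding domain → cannot satisfy Principle A.
*the athletes₂* c-commands the anaphor within its binding domain → licit binder.

{2}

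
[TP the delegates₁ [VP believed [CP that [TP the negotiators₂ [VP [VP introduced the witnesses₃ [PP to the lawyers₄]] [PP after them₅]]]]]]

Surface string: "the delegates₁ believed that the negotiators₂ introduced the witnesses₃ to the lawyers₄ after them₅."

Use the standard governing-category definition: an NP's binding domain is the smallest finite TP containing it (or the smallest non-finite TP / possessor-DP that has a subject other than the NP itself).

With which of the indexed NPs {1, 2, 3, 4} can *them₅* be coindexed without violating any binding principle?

*them* is a pronoun, so Principle B applies: it must be free in its binding domain.
Binding domain of *them₅*: the embedded TP, whose subject is the negotiators₂.
*the delegates₁* c-commands the pronoun but from outside its binding domain, and is not c-commanded by it → coindexation permitted.
*the negotiators₂* c-commands the pronoun within its binding domain → coindexation would violate Principle B.
*the witnesses₃* and the pronoun do not c-command one another → neither Principle B nor Principle C is at stake; coindexation permitted.
*the lawyers₄* and the pronoun do not c-command one another → neither Principle B nor Principle C is at stake; coindexation permitted.

{1, 3, 4}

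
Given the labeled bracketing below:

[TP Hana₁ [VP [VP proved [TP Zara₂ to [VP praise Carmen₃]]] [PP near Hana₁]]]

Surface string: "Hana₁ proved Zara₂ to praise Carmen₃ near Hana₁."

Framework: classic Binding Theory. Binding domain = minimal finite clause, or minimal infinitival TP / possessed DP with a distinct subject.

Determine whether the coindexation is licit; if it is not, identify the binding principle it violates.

The two coindexed NPs are *Hana₁* (the higher occurrence) and *Hana₁* (the lower occurrence).
*Hana₁* (the lower occurrence) is an R-expression. Principle C requires it to be free everywhere.
*Hana₁* (the higher occurrence) c-commands it and carries the same index.
The R-expression is bound → Principle C violation.

Principle C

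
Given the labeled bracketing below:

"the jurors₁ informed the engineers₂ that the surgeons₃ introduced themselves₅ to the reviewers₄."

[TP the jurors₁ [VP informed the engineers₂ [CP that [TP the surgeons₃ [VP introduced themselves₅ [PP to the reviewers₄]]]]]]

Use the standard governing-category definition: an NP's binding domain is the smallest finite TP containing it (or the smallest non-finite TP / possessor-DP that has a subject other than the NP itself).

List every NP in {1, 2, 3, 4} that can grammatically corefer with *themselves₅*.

{3}

*themselves* is an anaphor, so Principle A applies: it must be bound in its binding domain.
Binding domain of *themselves₅*: the embedded TP, whose subject is the surgeons₃.
*the jurors₁* c-commands the anaphor but is outside its binding domain → cannot satisfy Principle A.
*the engineers₂* c-commands the anaphor but is outside its binding domain → cannot satisfy Principle A.
*the surgeons₃* c-commands the anaphor within its binding domain → licit binder.
*the reviewers₄* does not c-command the anaphor → cannot bind it.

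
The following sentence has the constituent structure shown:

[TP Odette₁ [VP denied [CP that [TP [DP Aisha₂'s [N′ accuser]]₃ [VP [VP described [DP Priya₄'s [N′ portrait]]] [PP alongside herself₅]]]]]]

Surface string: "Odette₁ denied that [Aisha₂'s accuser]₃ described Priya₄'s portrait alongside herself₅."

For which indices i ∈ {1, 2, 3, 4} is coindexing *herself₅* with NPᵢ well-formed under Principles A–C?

*herself* is an anaphor, so Principle A applies: it must be bound in its binding domain.
Binding domain of *herself₅*: the embedded TP, whose subject is [Aisha₂'s accuser]₃.
*Odette₁* c-commands the anaphor but is outside its binding domain → cannot satisfy Principle A.
*Aisha₂* does not c-command the anaphor → cannot bind it.
*[Aisha₂'s accuser]₃* c-commands the anaphor within its binding domain → licit binder.
*Priya₄* does not c-command the anaphor → cannot bind it.

{3}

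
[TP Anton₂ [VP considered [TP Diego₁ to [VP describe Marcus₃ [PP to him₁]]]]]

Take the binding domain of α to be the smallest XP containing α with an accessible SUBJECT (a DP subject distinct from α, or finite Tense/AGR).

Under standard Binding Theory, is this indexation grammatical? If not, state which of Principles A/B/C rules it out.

Principle B

The two coindexed NPs are *Diego₁* and *him₁*.
*him₁* is a pronoun. Its binding domain is the embedded TP, whose subject is Diego₁.
*Diego₁* c-commands it within that domain and carries the same index.
The pronoun is locally bound → Principle B violation.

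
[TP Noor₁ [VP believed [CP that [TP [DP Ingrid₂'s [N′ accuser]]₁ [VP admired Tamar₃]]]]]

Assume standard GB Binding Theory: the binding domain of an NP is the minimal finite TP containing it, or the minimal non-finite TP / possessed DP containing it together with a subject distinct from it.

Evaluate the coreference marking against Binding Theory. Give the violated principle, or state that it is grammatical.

The two coindexed NPs are *[Ingrid₂'s accuser]₁* and *Noor₁*.
*[Ingrid₂'s accuser]₁* is an R-expression. Principle C requires it to be free everywhere.
*Noor₁* c-commands it and carries the same index.
The R-expression is bound → Principle C violation.

Principle C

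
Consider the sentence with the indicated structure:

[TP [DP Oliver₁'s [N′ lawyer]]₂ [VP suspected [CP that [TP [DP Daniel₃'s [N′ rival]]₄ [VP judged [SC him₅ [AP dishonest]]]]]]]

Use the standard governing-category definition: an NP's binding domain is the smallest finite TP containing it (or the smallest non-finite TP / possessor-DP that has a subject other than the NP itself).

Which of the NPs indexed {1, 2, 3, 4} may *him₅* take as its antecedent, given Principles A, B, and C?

*him* is a pronoun, so Principle B applies: it must be free in its binding domain.
Binding domain of *him₅*: the embedded TP, whose subject is [Daniel₃'s rival]₄.
*Oliver₁* and the pronoun do not c-command one another → neither Principle B nor Principle C is at stake; coindexation permitted.
*[Oliver₁'s lawyer]₂* c-commands the pronoun but from outside its binding domain, and is not c-commanded by it → coindexation permitted.
*Daniel₃* and the pronoun do not c-command one another → neither Principle B nor Principle C is at stake; coindexation permitted.
*[Daniel₃'s rival]₄* c-commands the pronoun within its binding domain → coindexation would violate Principle B.

{1, 2, 3}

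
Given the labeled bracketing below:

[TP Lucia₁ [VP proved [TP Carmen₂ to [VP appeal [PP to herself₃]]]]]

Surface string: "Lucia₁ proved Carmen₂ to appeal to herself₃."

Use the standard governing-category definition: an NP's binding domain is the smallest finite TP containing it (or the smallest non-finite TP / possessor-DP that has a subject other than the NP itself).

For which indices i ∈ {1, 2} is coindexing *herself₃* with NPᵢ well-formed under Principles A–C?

{2}

*herself* is an anaphor, so Principle A applies: it must be bound in its binding domain.
Binding domain of *herself₃*: the embedded TP, whose subject is Carmen₂.
*Lucia₁* c-commands the anaphor but is outside its binding domain → cannot satisfy Principle A.
*Carmen₂* c-commands the anaphor within its binding domain → licit binder.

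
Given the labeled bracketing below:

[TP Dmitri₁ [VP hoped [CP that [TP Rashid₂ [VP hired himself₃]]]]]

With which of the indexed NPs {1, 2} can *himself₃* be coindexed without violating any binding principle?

*himself* is an anaphor, so Principle A applies: it must be bound in its binding domain.
Binding domain of *himself₃*: the embedded TP, whose subject is Rashid₂.
*Dmitri₁* c-commands the anaphor but is outside its binding domain → cannot satisfy Principle A.
*Rashid₂* c-commands the anaphor within its binding domain → licit binder.

{2}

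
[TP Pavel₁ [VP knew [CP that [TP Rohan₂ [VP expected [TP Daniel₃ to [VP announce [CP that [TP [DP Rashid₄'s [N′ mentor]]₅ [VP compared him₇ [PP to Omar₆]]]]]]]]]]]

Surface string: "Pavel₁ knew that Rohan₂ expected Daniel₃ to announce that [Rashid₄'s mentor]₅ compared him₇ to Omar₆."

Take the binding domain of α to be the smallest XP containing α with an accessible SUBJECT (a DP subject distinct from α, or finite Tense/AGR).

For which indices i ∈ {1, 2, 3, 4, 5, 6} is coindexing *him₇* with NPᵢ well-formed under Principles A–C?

*him* is a pronoun, so Principle B applies: it must be free in its binding domain.
Binding domain of *him₇*: the embedded TP, whose subject is [Rashid₄'s mentor]₅.
*Pavel₁* c-commands the pronoun but from outside its binding domain, and is not c-commanded by it → coindexation permitted.
*Rohan₂* c-commands the pronoun but from outside its binding domain, and is not c-commanded by it → coindexation permitted.
*Daniel₃* c-commands the pronoun but from outside its binding domain, and is not c-commanded by it → coindexation permitted.
*Rashid₄* and the pronoun do not c-command one another → neither Principle B nor Principle C is at stake; coindexation permitted.
*[Rashid₄'s mentor]₅* c-commands the pronoun within its binding domain → coindexation would violate Principle B.
*Omar₆*: the pronoun c-commands this R-expression → coindexation would violate Principle C on *Omar₆*.

{1, 2, 3, 4}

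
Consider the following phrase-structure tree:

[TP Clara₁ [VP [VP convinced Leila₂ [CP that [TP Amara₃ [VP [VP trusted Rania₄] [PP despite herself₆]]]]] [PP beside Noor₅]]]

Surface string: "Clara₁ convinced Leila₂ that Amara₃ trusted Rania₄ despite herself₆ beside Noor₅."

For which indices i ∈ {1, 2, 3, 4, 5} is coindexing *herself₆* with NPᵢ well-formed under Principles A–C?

*herself* is an anaphor, so Principle A applies: it must be bound in its binding domain.
Binding domain of *herself₆*: the embedded TP, whose subject is Amara₃.
*Clara₁* c-commands the anaphor but is outside its binding domain → cannot satisfy Principle A.
*Leila₂* c-commands the anaphor but is outside its binding domain → cannot satisfy Principle A.
*Amara₃* c-commands the anaphor within its binding domain → licit binder.
*Rania₄* does not c-command the anaphor → cannot bind it.
*Noor₅* does not c-command the anaphor → cannot bind it.

{3}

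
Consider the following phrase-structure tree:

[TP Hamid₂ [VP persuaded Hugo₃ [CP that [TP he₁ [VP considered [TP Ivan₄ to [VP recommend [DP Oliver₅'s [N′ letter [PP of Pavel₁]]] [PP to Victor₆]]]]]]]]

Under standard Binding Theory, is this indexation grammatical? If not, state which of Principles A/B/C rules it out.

The two coindexed NPs are *he₁* and *Pavel₁*.
*Pavel₁* is an R-expression. Principle C requires it to be free everywhere.
*he₁* c-commands it and carries the same index.
The R-expression is bound → Principle C violation.

Principle C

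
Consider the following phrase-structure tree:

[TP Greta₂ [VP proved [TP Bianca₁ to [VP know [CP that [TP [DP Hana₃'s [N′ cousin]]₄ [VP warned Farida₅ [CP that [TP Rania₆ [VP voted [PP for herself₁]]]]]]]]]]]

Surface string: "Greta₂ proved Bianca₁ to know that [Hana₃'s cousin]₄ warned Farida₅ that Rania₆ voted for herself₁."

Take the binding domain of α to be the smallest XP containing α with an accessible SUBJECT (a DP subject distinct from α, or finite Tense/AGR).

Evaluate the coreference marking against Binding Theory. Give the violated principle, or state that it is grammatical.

Principle A

The two coindexed NPs are *Bianca₁* and *herself₁*.
*herself₁* is an anaphor. Principle A requires it to be bound within its binding domain — the embedded TP, whose subject is Rania₆.
Within that domain it is c-commanded by *Rania₆*, which does not share its index.
*Bianca₁* does c-command the anaphor, but from outside its binding domain.
The anaphor is unbound in its domain → Principle A violation.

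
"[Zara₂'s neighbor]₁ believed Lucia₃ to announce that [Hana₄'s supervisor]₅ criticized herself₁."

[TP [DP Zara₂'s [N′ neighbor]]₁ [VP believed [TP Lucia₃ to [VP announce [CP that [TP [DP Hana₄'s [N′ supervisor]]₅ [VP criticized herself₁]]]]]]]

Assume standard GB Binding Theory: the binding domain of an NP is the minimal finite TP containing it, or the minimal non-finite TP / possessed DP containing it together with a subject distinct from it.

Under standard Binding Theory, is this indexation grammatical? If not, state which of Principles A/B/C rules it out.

Principle A

The two coindexed NPs are *[Zara₂'s neighbor]₁* and *herself₁*.
*herself₁* is an anaphor. Principle A requires it to be bound within its binding domain — the embedded TP, whose subject is [Hana₄'s supervisor]₅.
Within that domain it is c-commanded by *[Hana₄'s supervisor]₅*, which does not share its index.
*[Zara₂'s neighbor]₁* does c-command the anaphor, but from outside its binding domain.
The anaphor is unbound in its domain → Principle A violation.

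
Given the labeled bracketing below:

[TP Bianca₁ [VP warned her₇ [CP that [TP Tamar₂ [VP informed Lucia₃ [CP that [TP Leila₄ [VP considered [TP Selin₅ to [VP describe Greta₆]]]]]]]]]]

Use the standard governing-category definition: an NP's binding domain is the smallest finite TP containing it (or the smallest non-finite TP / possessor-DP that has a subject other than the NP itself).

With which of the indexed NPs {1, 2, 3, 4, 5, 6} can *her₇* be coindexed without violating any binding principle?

none

*her* is a pronoun, so Principle B applies: it must be free in its binding domain.
Binding domain of *her₇*: the matrix TP, whose subject is Bianca₁.
*Bianca₁* c-commands the pronoun within its binding domain → coindexation would violate Principle B.
*Tamar₂*: the pronoun c-commands this R-expression → coindexation would violate Principle C on *Tamar₂*.
*Lucia₃*: the pronoun c-commands this R-expression → coindexation would violate Principle C on *Lucia₃*.
*Leila₄*: the pronoun c-commands this R-expression → coindexation would violate Principle C on *Leila₄*.
*Selin₅*: the pronoun c-commands this R-expression → coindexation would violate Principle C on *Selin₅*.
*Greta₆*: the pronoun c-commands this R-expression → coindexation would violate Principle C on *Greta₆*.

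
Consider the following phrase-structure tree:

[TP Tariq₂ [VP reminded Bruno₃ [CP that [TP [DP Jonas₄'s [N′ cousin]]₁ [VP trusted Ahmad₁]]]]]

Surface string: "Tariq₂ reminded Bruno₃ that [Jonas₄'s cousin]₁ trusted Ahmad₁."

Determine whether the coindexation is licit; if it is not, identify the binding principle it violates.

The two coindexed NPs are *[Jonas₄'s cousin]₁* and *Ahmad₁*.
*Ahmad₁* is an R-expression. Principle C requires it to be free everywhere.
*[Jonas₄'s cousin]₁* c-commands it and carries the same index.
The R-expression is bound → Principle C violation.

Principle C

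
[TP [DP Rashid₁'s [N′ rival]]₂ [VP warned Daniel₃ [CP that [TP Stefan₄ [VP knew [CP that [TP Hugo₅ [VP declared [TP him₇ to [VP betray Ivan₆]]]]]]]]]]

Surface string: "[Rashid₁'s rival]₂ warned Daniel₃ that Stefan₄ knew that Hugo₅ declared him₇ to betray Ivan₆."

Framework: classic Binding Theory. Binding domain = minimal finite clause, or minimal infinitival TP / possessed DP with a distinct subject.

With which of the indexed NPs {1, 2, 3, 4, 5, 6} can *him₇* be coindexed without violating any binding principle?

*him* is a pronoun, so Principle B applies: it must be free in its binding domain.
Binding domain of *him₇*: the embedded TP, whose subject is Hugo₅.
*Rashid₁* and the pronoun do not c-command one another → neither Principle B nor Principle C is at stake; coindexation permitted.
*[Rashid₁'s rival]₂* c-commands the pronoun but from outside its binding domain, and is not c-commanded by it → coindexation permitted.
*Daniel₃* c-commands the pronoun but from outside its binding domain, and is not c-commanded by it → coindexation permitted.
*Stefan₄* c-commands the pronoun but from outside its binding domain, and is not c-commanded by it → coindexation permitted.
*Hugo₅* c-commands the pronoun within its binding domain → coindexation would violate Principle B.
*Ivan₆*: the pronoun c-commands this R-expression → coindexation would violate Principle C on *Ivan₆*.

{1, 2, 3, 4}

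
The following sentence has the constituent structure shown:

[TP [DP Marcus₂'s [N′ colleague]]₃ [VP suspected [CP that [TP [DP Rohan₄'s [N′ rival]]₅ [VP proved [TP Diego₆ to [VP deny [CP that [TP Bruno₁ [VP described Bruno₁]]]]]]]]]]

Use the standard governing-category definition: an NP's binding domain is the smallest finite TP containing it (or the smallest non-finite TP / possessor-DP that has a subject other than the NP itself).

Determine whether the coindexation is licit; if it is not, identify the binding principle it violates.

Principle C

The two coindexed NPs are *Bruno₁* (the lower occurrence) and *Bruno₁* (the higher occurrence).
*Bruno₁* (the lower occurrence) is an R-expression. Principle C requires it to be free everywhere.
*Bruno₁* (the higher occurrence) c-commands it and carries the same index.
The R-expression is bound → Principle C violation.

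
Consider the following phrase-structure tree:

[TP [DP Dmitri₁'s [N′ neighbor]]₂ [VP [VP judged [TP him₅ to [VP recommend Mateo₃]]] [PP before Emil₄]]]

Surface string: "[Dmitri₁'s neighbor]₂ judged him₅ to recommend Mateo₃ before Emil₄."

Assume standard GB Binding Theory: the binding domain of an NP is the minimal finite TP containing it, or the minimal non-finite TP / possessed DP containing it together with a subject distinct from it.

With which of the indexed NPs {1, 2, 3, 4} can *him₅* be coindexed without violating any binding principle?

{1, 4}

*him* is a pronoun, so Principle B applies: it must be free in its binding domain.
Binding domain of *him₅*: the matrix TP, whose subject is [Dmitri₁'s neighbor]₂.
*Dmitri₁* and the pronoun do not c-command one another → neither Principle B nor Principle C is at stake; coindexation permitted.
*[Dmitri₁'s neighbor]₂* c-commands the pronoun within its binding domain → coindexation would violate Principle B.
*Mateo₃*: the pronoun c-commands this R-expression → coindexation would violate Principle C on *Mateo₃*.
*Emil₄* and the pronoun do not c-command one another → neither Principle B nor Principle C is at stake; coindexation permitted.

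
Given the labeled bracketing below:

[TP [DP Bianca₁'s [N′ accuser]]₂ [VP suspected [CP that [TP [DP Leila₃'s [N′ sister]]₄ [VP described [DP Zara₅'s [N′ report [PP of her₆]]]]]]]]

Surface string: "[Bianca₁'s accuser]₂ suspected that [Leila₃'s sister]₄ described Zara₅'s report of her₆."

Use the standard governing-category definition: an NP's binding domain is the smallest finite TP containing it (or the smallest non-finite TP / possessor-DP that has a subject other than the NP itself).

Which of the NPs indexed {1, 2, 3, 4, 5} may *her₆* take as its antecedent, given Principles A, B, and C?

*her* is a pronoun, so Principle B applies: it must be free in its binding domain.
Binding domain of *her₆*: the possessed DP, whose subject is Zara₅.
*Bianca₁* and the pronoun do not c-command one another → neither Principle B nor Principle C is at stake; coindexation permitted.
*[Bianca₁'s accuser]₂* c-commands the pronoun but from outside its binding domain, and is not c-commanded by it → coindexation permitted.
*Leila₃* and the pronoun do not c-command one another → neither Principle B nor Principle C is at stake; coindexation permitted.
*[Leila₃'s sister]₄* c-commands the pronoun but from outside its binding domain, and is not c-commanded by it → coindexation permitted.
*Zara₅* c-commands the pronoun within its binding domain → coindexation would violate Principle B.

{1, 2, 3, 4}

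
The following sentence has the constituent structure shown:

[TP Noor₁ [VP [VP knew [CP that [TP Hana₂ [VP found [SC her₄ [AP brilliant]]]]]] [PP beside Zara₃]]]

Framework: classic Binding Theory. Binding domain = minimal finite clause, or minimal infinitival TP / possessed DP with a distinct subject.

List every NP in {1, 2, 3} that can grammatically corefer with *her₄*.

{1, 3}

*her* is a pronoun, so Principle B applies: it must be free in its binding domain.
Binding domain of *her₄*: the embedded TP, whose subject is Hana₂.
*Noor₁* c-commands the pronoun but from outside its binding domain, and is not c-commanded by it → coindexation permitted.
*Hana₂* c-commands the pronoun within its binding domain → coindexation would violate Principle B.
*Zara₃* and the pronoun do not c-command one another → neither Principle B nor Principle C is at stake; coindexation permitted.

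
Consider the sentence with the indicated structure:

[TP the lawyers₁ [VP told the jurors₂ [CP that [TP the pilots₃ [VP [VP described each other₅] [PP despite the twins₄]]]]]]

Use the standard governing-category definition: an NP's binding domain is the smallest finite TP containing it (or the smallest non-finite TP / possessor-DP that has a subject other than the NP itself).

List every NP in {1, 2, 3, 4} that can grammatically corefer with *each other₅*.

*each other* is an anaphor, so Principle A applies: it must be bound in its binding domain.
Binding domain of *each other₅*: the embedded TP, whose subject is the pilots₃.
*the lawyers₁* c-commands the anaphor but is outside its binding domain → cannot satisfy Principle A.
*the jurors₂* c-commands the anaphor but is outside its binding domain → cannot satisfy Principle A.
*the pilots₃* c-commands the anaphor within its binding domain → licit binder.
*the twins₄* does not c-command the anaphor → cannot bind it.

{3}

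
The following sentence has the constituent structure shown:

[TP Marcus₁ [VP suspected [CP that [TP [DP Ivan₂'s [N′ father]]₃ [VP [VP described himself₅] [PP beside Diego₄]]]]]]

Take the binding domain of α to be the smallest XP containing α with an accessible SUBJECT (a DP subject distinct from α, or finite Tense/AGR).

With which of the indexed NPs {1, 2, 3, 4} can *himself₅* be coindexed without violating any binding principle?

*himself* is an anaphor, so Principle A applies: it must be bound in its binding domain.
Binding domain of *himself₅*: the embedded TP, whose subject is [Ivan₂'s father]₃.
*Marcus₁* c-commands the anaphor but is outside its binding domain → cannot satisfy Principle A.
*Ivan₂* does not c-command the anaphor → cannot bind it.
*[Ivan₂'s father]₃* c-commands the anaphor within its binding domain → licit binder.
*Diego₄* does not c-command the anaphor → cannot bind it.

{3}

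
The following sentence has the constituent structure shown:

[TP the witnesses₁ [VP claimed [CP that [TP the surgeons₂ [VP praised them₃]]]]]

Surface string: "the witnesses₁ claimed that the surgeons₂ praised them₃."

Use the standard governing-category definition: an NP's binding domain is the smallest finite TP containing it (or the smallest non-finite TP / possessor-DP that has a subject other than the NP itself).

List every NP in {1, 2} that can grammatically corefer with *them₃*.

{1}

*them* is a pronoun, so Principle B applies: it must be free in its binding domain.
Binding domain of *them₃*: the embedded TP, whose subject is the surgeons₂.
*the witnesses₁* c-commands the pronoun but from outside its binding domain, and is not c-commanded by it → coindexation permitted.
*the surgeons₂* c-commands the pronoun within its binding domain → coindexation would violate Principle B.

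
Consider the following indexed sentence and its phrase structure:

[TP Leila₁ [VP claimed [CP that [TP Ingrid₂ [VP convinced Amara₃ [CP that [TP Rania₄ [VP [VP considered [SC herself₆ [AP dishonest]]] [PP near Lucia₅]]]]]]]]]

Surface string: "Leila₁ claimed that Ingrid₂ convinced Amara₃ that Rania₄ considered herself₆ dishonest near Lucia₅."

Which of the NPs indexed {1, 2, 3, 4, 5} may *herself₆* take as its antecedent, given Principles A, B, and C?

*herself* is an anaphor, so Principle A applies: it must be bound in its binding domain.
Binding domain of *herself₆*: the embedded TP, whose subject is Rania₄.
*Leila₁* c-commands the anaphor but is outside its binding domain → cannot satisfy Principle A.
*Ingrid₂* c-commands the anaphor but is outside its binding domain → cannot satisfy Principle A.
*Amara₃* c-commands the anaphor but is outside its binding domain → cannot satisfy Principle A.
*Rania₄* c-commands the anaphor within its binding domain → licit binder.
*Lucia₅* does not c-command the anaphor → cannot bind it.

{4}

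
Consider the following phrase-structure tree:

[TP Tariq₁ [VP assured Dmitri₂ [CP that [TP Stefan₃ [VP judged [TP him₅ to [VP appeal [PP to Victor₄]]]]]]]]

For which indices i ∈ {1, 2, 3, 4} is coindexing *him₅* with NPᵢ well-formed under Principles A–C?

*him* is a pronoun, so Principle B applies: it must be free in its binding domain.
Binding domain of *him₅*: the embedded TP, whose subject is Stefan₃.
*Tariq₁* c-commands the pronoun but from outside its binding domain, and is not c-commanded by it → coindexation permitted.
*Dmitri₂* c-commands the pronoun but from outside its binding domain, and is not c-commanded by it → coindexation permitted.
*Stefan₃* c-commands the pronoun within its binding domain → coindexation would violate Principle B.
*Victor₄*: the pronoun c-commands this R-expression → coindexation would violate Principle C on *Victor₄*.

{1, 2}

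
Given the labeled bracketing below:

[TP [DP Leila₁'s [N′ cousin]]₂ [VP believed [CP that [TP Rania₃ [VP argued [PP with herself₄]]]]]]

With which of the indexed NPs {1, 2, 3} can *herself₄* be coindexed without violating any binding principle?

{3}

*herself* is an anaphor, so Principle A applies: it must be bound in its binding domain.
Binding domain of *herself₄*: the embedded TP, whose subject is Rania₃.
*Leila₁* does not c-command the anaphor → cannot bind it.
*[Leila₁'s cousin]₂* c-commands the anaphor but is outside its binding domain → cannot satisfy Principle A.
*Rania₃* c-commands the anaphor within its binding domain → licit binder.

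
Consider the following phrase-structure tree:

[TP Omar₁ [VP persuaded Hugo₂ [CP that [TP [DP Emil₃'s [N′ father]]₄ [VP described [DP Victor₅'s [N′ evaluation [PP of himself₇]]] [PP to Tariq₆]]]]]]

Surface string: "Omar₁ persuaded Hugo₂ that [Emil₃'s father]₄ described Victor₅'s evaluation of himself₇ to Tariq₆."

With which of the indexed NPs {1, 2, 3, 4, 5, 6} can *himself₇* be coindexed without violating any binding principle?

{5}

*himself* is an anaphor, so Principle A applies: it must be bound in its binding domain.
Binding domain of *himself₇*: the possessed DP, whose subject is Victor₅.
*Omar₁* c-commands the anaphor but is outside its binding domain → cannot satisfy Principle A.
*Hugo₂* c-commands the anaphor but is outside its binding domain → cannot satisfy Principle A.
*Emil₃* does not c-command the anaphor → cannot bind it.
*[Emil₃'s father]₄* c-commands the anaphor but is outside its binding domain → cannot satisfy Principle A.
*Victor₅* c-commands the anaphor within its binding domain → licit binder.
*Tariq₆* does not c-command the anaphor → cannot bind it.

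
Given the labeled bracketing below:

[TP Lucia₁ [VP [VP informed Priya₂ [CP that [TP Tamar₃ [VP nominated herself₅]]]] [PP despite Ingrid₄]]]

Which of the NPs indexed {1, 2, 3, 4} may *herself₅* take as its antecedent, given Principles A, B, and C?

{3}

*herself* is an anaphor, so Principle A applies: it must be bound in its binding domain.
Binding domain of *herself₅*: the embedded TP, whose subject is Tamar₃.
*Lucia₁* c-commands the anaphor but is outside its binding domain → cannot satisfy Principle A.
*Priya₂* c-commands the anaphor but is outside its binding domain → cannot satisfy Principle A.
*Tamar₃* c-commands the anaphor within its binding domain → licit binder.
*Ingrid₄* does not c-command the anaphor → cannot bind it.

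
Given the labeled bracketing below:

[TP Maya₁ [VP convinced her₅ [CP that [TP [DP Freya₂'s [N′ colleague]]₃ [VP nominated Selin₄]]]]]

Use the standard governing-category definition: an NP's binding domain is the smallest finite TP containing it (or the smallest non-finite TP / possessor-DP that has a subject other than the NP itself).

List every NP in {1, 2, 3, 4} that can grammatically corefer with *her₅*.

*her* is a pronoun, so Principle B applies: it must be free in its binding domain.
Binding domain of *her₅*: the matrix TP, whose subject is Maya₁.
*Maya₁* c-commands the pronoun within its binding domain → coindexation would violate Principle B.
*Freya₂*: the pronoun c-commands this R-expression → coindexation would violate Principle C on *Freya₂*.
*[Freya₂'s colleague]₃*: the pronoun c-commands this R-expression → coindexation would violate Principle C on *[Freya₂'s colleague]₃*.
*Selin₄*: the pronoun c-commands this R-expression → coindexation would violate Principle C on *Selin₄*.

none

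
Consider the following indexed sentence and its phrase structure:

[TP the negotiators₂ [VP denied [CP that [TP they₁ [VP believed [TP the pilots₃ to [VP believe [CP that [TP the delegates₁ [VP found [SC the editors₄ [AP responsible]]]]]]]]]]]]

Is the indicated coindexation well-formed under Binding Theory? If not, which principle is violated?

Principle C

The two coindexed NPs are *they₁* and *the delegates₁*.
*the delegates₁* is an R-expression. Principle C requires it to be free everywhere.
*they₁* c-commands it and carries the same index.
The R-expression is bound → Principle C violation.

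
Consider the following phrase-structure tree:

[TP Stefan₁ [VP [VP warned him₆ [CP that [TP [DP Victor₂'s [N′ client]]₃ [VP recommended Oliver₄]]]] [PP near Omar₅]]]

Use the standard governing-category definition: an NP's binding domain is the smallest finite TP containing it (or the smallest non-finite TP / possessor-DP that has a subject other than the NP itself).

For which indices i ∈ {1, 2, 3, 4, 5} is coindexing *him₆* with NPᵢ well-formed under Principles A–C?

{5}

*him* is a pronoun, so Principle B applies: it must be free in its binding domain.
Binding domain of *him₆*: the matrix TP, whose subject is Stefan₁.
*Stefan₁* c-commands the pronoun within its binding domain → coindexation would violate Principle B.
*Victor₂*: the pronoun c-commands this R-expression → coindexation would violate Principle C on *Victor₂*.
*[Victor₂'s client]₃*: the pronoun c-commands this R-expression → coindexation would violate Principle C on *[Victor₂'s client]₃*.
*Oliver₄*: the pronoun c-commands this R-expression → coindexation would violate Principle C on *Oliver₄*.
*Omar₅* and the pronoun do not c-command one another → neither Principle B nor Principle C is at stake; coindexation permitted.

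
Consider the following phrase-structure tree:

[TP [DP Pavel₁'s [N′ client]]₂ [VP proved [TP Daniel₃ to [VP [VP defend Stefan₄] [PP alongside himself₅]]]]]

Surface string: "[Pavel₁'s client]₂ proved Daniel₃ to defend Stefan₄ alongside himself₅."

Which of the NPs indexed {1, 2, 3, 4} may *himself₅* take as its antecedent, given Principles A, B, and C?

*himself* is an anaphor, so Principle A applies: it must be bound in its binding domain.
Binding domain of *himself₅*: the embedded TP, whose subject is Daniel₃.
*Pavel₁* does not c-command the anaphor → cannot bind it.
*[Pavel₁'s client]₂* c-commands the anaphor but is outside its binding domain → cannot satisfy Principle A.
*Daniel₃* c-commands the anaphor within its binding domain → licit binder.
*Stefan₄* does not c-command the anaphor → cannot bind it.

{3}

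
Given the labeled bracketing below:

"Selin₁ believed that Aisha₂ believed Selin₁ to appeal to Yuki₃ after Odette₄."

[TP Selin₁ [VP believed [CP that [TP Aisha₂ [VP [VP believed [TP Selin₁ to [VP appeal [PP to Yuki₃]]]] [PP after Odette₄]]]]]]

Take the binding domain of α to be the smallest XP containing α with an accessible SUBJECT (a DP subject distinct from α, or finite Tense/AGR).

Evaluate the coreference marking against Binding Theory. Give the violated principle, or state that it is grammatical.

Principle C

The two coindexed NPs are *Selin₁* (the lower occurrence) and *Selin₁* (the higher occurrence).
*Selin₁* (the lower occurrence) is an R-expression. Principle C requires it to be free everywhere.
*Selin₁* (the higher occurrence) c-commands it and carries the same index.
The R-expression is bound → Principle C violation.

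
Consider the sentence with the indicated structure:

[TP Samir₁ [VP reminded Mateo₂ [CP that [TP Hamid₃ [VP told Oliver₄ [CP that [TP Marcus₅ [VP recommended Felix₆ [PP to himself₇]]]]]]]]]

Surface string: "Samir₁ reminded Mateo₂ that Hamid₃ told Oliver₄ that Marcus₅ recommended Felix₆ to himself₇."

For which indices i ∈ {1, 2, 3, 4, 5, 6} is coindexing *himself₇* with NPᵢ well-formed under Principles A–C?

{5, 6}

*himself* is an anaphor, so Principle A applies: it must be bound in its binding domain.
Binding domain of *himself₇*: the embedded TP, whose subject is Marcus₅.
*Samir₁* c-commands the anaphor but is outside its binding domain → cannot satisfy Principle A.
*Mateo₂* c-commands the anaphor but is outside its binding domain → cannot satisfy Principle A.
*Hamid₃* c-commands the anaphor but is outside its binding domain → cannot satisfy Principle A.
*Oliver₄* c-commands the anaphor but is outside its binding domain → cannot satisfy Principle A.
*Marcus₅* c-commands the anaphor within its binding domain → licit binder.
*Felix₆* c-commands the anaphor within its binding domain → licit binder.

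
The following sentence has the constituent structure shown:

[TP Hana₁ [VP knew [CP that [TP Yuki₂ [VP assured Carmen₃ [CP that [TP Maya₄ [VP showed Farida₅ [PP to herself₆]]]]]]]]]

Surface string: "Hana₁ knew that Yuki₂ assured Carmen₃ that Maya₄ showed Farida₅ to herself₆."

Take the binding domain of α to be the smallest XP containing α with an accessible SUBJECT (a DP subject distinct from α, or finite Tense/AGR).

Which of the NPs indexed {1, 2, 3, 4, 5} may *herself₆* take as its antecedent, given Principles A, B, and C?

{4, 5}

*herself* is an anaphor, so Principle A applies: it must be bound in its binding domain.
Binding domain of *herself₆*: the embedded TP, whose subject is Maya₄.
*Hana₁* c-commands the anaphor but is outside its binding domain → cannot satisfy Principle A.
*Yuki₂* c-commands the anaphor but is outside its binding domain → cannot satisfy Principle A.
*Carmen₃* c-commands the anaphor but is outside its binding domain → cannot satisfy Principle A.
*Maya₄* c-commands the anaphor within its binding domain → licit binder.
*Farida₅* c-commands the anaphor within its binding domain → licit binder.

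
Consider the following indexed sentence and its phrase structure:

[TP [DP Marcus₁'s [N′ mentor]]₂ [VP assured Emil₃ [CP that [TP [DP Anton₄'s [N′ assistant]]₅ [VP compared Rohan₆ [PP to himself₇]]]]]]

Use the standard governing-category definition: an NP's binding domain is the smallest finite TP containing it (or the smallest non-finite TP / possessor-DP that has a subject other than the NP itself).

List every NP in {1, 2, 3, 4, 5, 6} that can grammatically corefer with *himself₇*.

*himself* is an anaphor, so Principle A applies: it must be bound in its binding domain.
Binding domain of *himself₇*: the embedded TP, whose subject is [Anton₄'s assistant]₅.
*Marcus₁* does not c-command the anaphor → cannot bind it.
*[Marcus₁'s mentor]₂* c-commands the anaphor but is outside its binding domain → cannot satisfy Principle A.
*Emil₃* c-commands the anaphor but is outside its binding domain → cannot satisfy Principle A.
*Anton₄* does not c-command the anaphor → cannot bind it.
*[Anton₄'s assistant]₅* c-commands the anaphor within its binding domain → licit binder.
*Rohan₆* c-commands the anaphor within its binding domain → licit binder.

{5, 6}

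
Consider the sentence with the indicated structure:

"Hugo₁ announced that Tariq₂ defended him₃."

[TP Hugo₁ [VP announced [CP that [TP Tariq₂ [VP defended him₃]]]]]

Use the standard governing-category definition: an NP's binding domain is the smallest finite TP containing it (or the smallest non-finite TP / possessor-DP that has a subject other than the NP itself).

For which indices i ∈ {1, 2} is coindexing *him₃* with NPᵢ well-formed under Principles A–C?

*him* is a pronoun, so Principle B applies: it must be free in its binding domain.
Binding domain of *him₃*: the embedded TP, whose subject is Tariq₂.
*Hugo₁* c-commands the pronoun but from outside its binding domain, and is not c-commanded by it → coindexation permitted.
*Tariq₂* c-commands the pronoun within its binding domain → coindexation would violate Principle B.

{1}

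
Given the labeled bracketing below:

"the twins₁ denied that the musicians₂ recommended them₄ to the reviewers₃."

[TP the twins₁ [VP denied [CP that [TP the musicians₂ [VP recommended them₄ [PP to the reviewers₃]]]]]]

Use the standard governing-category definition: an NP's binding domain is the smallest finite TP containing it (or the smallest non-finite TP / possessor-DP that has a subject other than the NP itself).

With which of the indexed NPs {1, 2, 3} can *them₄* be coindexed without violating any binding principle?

*them* is a pronoun, so Principle B applies: it must be free in its binding domain.
Binding domain of *them₄*: the embedded TP, whose subject is the musicians₂.
*the twins₁* c-commands the pronoun but from outside its binding domain, and is not c-commanded by it → coindexation permitted.
*the musicians₂* c-commands the pronoun within its binding domain → coindexation would violate Principle B.
*the reviewers₃*: the pronoun c-commands this R-expression → coindexation would violate Principle C on *the reviewers₃*.

{1}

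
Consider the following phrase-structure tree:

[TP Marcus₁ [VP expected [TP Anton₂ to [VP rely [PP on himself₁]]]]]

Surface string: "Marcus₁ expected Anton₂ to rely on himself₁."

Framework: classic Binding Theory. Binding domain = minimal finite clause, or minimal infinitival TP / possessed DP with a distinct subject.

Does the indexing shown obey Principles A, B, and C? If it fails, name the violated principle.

Principle A

The two coindexed NPs are *Marcus₁* and *himself₁*.
*himself₁* is an anaphor. Principle A requires it to be bound within its binding domain — the embedded TP, whose subject is Anton₂.
Within that domain it is c-commanded by *Anton₂*, which does not share its index.
*Marcus₁* does c-command the anaphor, but from outside its binding domain.
The anaphor is unbound in its domain → Principle A violation.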